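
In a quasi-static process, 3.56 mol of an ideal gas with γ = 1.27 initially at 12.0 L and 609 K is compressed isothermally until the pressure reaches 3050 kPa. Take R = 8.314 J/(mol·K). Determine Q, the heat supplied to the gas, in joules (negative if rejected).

P₁ = nRT₁/V₁ = 3.56×8.314×609/12.0 = 1500 kPa.
Isothermal: T stays 609 K; PV = const ⇒ V₂ = 5.91 L, P₂ = 3050 kPa.
ΔU = 0 (ideal gas, T constant).
W = nRT ln(V₂/V₁) = 3.56×8.314×609×ln(0.492) = -12800 J.
Q = ΔU + W = -12800 J.

-12800 J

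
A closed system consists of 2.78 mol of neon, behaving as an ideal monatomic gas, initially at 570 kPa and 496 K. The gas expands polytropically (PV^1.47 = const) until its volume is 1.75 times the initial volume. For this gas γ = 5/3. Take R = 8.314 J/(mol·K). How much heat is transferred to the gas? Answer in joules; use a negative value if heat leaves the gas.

V₁ = nRT₁/P₁ = 2.78×8.314×496/570 = 20.1 L.
Polytropic n=1.47: T₂ = T₁(V₁/V₂)^(n−1) = 496×(0.571)^0.47 = 381 K; P₂ = P₁(V₁/V₂)^n = 250 kPa.
W = (P₁V₁−P₂V₂)/(n−1) = (570×20.1−250×35.2)/0.47 = 5640 J.
ΔU = nCvΔT = 2.78×12.5×(381−496) = -3980 J.
Q = ΔU + W = 1660 J.

1660 J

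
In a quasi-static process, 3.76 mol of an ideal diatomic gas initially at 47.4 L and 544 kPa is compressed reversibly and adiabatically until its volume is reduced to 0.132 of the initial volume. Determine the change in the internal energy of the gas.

80400 J

T₁ = P₁V₁/(nR) = 544×47.4/(3.76×8.314) = 825 K.
Adiabatic: TV^(γ−1) = const ⇒ T₂ = 825×(7.58)^0.400 = 1850 K; PV^γ = const ⇒ P₂ = 9260 kPa.
For an ideal gas ΔU = nCvΔT with Cv = (5/2)R = 20.8 J/(mol·K).
ΔU = 3.76×20.8×(1850−825) = 80400 J.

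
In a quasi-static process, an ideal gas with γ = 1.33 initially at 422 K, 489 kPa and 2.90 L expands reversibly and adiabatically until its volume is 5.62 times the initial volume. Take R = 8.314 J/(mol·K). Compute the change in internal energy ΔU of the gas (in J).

-1870 J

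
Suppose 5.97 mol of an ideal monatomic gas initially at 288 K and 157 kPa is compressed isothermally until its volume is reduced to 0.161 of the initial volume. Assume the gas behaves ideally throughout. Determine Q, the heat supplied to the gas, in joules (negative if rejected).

V₁ = nRT₁/P₁ = 5.97×8.314×288/157 = 91.0 L.
Isothermal: T stays 288 K; PV = const ⇒ V₂ = 14.7 L, P₂ = 975 kPa.
ΔU = 0 (ideal gas, T constant).
W = nRT ln(V₂/V₁) = 5.97×8.314×288×ln(0.161) = -26100 J.
Q = ΔU + W = -26100 J.

-26100 J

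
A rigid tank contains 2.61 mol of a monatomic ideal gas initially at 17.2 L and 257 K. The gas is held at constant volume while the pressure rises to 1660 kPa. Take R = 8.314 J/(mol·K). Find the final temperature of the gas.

1320 K

P₁ = nRT₁/V₁ = 2.61×8.314×257/17.2 = 324 kPa.
Isochoric: V stays 17.2 L; P/T = const ⇒ T₂ = 1320 K, P₂ = 1660 kPa.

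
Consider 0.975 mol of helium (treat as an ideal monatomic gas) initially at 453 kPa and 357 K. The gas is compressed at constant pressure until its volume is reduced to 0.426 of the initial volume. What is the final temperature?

152 K

V₁ = nRT₁/P₁ = 0.975×8.314×357/453 = 6.39 L.
Isobaric: P stays 453 kPa; V/T = const ⇒ T₂ = 152 K, V₂ = 2.72 L.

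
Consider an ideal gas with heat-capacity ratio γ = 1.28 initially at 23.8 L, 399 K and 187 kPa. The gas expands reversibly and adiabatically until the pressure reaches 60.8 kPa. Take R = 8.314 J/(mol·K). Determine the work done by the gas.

3460 J

n = P₁V₁/(RT₁) = 187×23.8/(8.314×399) = 1.34 mol.
Adiabatic: T₂/T₁ = (P₂/P₁)^((γ−1)/γ) ⇒ T₂ = 399×(0.325)^0.219 = 312 K; V₂ = 57.3 L.
ΔU = nCvΔT = 1.34×29.7×(312−399) = -3460 J.
Q = 0 for an adiabatic process, so W = −ΔU = 3460 J.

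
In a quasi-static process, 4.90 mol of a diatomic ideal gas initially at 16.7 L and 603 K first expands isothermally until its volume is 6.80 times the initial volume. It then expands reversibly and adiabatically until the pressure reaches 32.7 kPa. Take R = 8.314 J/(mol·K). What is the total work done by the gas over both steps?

72700 J

P₁ = nRT₁/V₁ = 4.90×8.314×603/16.7 = 1470 kPa.
Step 1 — Isothermal: T stays 603 K; PV = const ⇒ V₂ = 114 L, P₂ = 216 kPa.
ΔU = 0 (ideal gas, T constant).
W = nRT ln(V₂/V₁) = 4.90×8.314×603×ln(6.80) = 47100 J.
Q = ΔU + W = 47100 J.
State after step 1: P = 216 kPa, V = 114 L, T = 603 K.
Step 2 — Adiabatic: T₂/T₁ = (P₂/P₁)^((γ−1)/γ) ⇒ T₂ = 603×(0.151)^0.286 = 351 K; V₂ = 438 L.
ΔU = nCvΔT = 4.90×20.8×(351−603) = -25600 J.
Q = 0 for an adiabatic process, so W = −ΔU = 25600 J.
Net over both steps: W = 72700 J, Q = 47100 J, ΔU = -25600 J.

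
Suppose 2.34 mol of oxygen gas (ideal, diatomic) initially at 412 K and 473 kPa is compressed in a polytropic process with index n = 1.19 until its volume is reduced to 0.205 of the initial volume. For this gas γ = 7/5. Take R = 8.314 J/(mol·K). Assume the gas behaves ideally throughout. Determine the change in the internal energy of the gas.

V₁ = nRT₁/P₁ = 2.34×8.314×412/473 = 16.9 L.
Polytropic n=1.19: T₂ = T₁(V₁/V₂)^(n−1) = 412×(4.88)^0.19 = 557 K; P₂ = P₁(V₁/V₂)^n = 3120 kPa.
For an ideal gas ΔU = nCvΔT with Cv = (5/2)R = 20.8 J/(mol·K).
ΔU = 2.34×20.8×(557−412) = 7040 J.

7040 J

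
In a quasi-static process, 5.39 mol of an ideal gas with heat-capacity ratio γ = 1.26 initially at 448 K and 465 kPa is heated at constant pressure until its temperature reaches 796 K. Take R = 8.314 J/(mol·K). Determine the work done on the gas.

V₁ = nRT₁/P₁ = 5.39×8.314×448/465 = 43.2 L.
Isobaric: P stays 465 kPa; V/T = const ⇒ T₂ = 796 K, V₂ = 76.7 L.
W = PΔV = 465×(76.7−43.2) kPa·L = 15600 J.
Work done on the gas = −W_by = -15600 J.

-15600 J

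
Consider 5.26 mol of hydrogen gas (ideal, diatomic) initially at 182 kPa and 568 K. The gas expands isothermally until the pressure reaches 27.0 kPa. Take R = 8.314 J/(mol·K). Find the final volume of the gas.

V₁ = nRT₁/P₁ = 5.26×8.314×568/182 = 136 L.
Isothermal: T stays 568 K; PV = const ⇒ V₂ = 920 L, P₂ = 27.0 kPa.

920 L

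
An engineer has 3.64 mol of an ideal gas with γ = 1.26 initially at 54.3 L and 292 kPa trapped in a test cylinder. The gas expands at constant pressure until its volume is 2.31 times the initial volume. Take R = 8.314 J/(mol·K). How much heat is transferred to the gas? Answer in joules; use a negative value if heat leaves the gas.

T₁ = P₁V₁/(nR) = 292×54.3/(3.64×8.314) = 524 K.
Isobaric: P stays 292 kPa; V/T = const ⇒ T₂ = 1210 K, V₂ = 125 L.
W = PΔV = 292×(125−54.3) kPa·L = 20800 J.
ΔU = nCvΔT = 3.64×32.0×(1210−524) = 79900 J.
Q = ΔU + W = nCpΔT = 101000 J.

101000 J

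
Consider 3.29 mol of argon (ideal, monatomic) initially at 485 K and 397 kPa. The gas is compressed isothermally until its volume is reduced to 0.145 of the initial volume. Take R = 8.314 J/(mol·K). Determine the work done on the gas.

25600 J

V₁ = nRT₁/P₁ = 3.29×8.314×485/397 = 33.4 L.
Isothermal: T stays 485 K; PV = const ⇒ V₂ = 4.85 L, P₂ = 2740 kPa.
W = nRT ln(V₂/V₁) = 3.29×8.314×485×ln(0.145) = -25600 J.
Work done on the gas = −W_by = 25600 J.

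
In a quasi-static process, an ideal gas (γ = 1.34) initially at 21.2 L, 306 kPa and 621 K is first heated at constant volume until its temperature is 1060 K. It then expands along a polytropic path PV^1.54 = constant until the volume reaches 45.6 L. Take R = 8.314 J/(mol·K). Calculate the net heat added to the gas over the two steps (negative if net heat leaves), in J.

n = P₁V₁/(RT₁) = 306×21.2/(8.314×621) = 1.26 mol.
Step 1 — Isochoric: V stays 21.2 L; P/T = const ⇒ T₂ = 1060 K, P₂ = 522 kPa.
W = 0 (no volume change).
ΔU = nCvΔT = 1.26×24.5×(1060−621) = 13500 J.
Q = ΔU = 13500 J.
State after step 1: P = 522 kPa, V = 21.2 L, T = 1060 K.
Step 2 — Polytropic n=1.54: T₂ = T₁(V₁/V₂)^(n−1) = 1060×(0.465)^0.54 = 701 K; P₂ = P₁(V₁/V₂)^n = 161 kPa.
W = (P₁V₁−P₂V₂)/(n−1) = (522×21.2−161×45.6)/0.54 = 6950 J.
ΔU = nCvΔT = 1.26×24.5×(701−1060) = -11000 J.
Q = ΔU + W = -4090 J.
Net over both steps: W = 6950 J, Q = 9400 J, ΔU = 2460 J.

9400 J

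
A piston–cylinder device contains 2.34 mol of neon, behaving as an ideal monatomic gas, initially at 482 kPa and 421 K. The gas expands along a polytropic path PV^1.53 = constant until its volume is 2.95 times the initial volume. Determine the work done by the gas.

V₁ = nRT₁/P₁ = 2.34×8.314×421/482 = 17.0 L.
Polytropic n=1.53: T₂ = T₁(V₁/V₂)^(n−1) = 421×(0.339)^0.53 = 237 K; P₂ = P₁(V₁/V₂)^n = 92.1 kPa.
W = (P₁V₁−P₂V₂)/(n−1) = (482×17.0−92.1×50.1)/0.53 = 6740 J.

6740 J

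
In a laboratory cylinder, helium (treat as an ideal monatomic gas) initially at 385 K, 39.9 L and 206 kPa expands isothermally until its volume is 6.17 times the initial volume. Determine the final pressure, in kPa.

Isothermal: T stays 385 K; PV = const ⇒ V₂ = 246 L, P₂ = 33.4 kPa.

33.4 kPa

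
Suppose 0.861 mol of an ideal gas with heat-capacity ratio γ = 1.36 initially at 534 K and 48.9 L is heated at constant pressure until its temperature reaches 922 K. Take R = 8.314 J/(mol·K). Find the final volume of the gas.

P₁ = nRT₁/V₁ = 0.861×8.314×534/48.9 = 78.2 kPa.
Isobaric: P stays 78.2 kPa; V/T = const ⇒ T₂ = 922 K, V₂ = 84.4 L.

84.4 L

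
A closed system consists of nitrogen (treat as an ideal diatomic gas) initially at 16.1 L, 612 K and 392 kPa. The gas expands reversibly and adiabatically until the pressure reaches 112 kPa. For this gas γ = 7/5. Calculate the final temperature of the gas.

428 K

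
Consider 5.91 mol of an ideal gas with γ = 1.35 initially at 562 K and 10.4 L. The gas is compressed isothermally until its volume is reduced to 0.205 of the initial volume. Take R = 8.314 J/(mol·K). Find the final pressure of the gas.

P₁ = nRT₁/V₁ = 5.91×8.314×562/10.4 = 2660 kPa.
Isothermal: T stays 562 K; PV = const ⇒ V₂ = 2.13 L, P₂ = 13000 kPa.

13000 kPa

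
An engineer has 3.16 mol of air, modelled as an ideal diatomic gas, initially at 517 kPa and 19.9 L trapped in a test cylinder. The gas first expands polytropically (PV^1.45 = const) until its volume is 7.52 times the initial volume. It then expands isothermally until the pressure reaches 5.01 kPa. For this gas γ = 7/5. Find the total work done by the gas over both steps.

T₁ = P₁V₁/(nR) = 517×19.9/(3.16×8.314) = 392 K.
Step 1 — Polytropic n=1.45: T₂ = T₁(V₁/V₂)^(n−1) = 392×(0.133)^0.45 = 158 K; P₂ = P₁(V₁/V₂)^n = 27.7 kPa.
W = (P₁V₁−P₂V₂)/(n−1) = (517×19.9−27.7×150)/0.45 = 13600 J.
ΔU = nCvΔT = 3.16×20.8×(158−392) = -15300 J.
Q = ΔU + W = -1710 J.
State after step 1: P = 27.7 kPa, V = 150 L, T = 158 K.
Step 2 — Isothermal: T stays 158 K; PV = const ⇒ V₂ = 828 L, P₂ = 5.01 kPa.
ΔU = 0 (ideal gas, T constant).
W = nRT ln(V₂/V₁) = 3.16×8.314×158×ln(5.54) = 7100 J.
Q = ΔU + W = 7100 J.
Net over both steps: W = 20700 J, Q = 5400 J, ΔU = -15300 J.

20700 J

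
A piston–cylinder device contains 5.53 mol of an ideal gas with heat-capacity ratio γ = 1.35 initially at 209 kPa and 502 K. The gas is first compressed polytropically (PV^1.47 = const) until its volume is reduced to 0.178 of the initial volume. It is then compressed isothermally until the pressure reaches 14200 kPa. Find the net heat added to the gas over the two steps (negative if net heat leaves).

V₁ = nRT₁/P₁ = 5.53×8.314×502/209 = 110 L.
Step 1 — Polytropic n=1.47: T₂ = T₁(V₁/V₂)^(n−1) = 502×(5.62)^0.47 = 1130 K; P₂ = P₁(V₁/V₂)^n = 2640 kPa.
W = (P₁V₁−P₂V₂)/(n−1) = (209×110−2640×19.7)/0.47 = -61400 J.
ΔU = nCvΔT = 5.53×23.8×(1130−502) = 82500 J.
Q = ΔU + W = 21100 J.
State after step 1: P = 2640 kPa, V = 19.7 L, T = 1130 K.
Step 2 — Isothermal: T stays 1130 K; PV = const ⇒ V₂ = 3.66 L, P₂ = 14200 kPa.
ΔU = 0 (ideal gas, T constant).
W = nRT ln(V₂/V₁) = 5.53×8.314×1130×ln(0.186) = -87300 J.
Q = ΔU + W = -87300 J.
Net over both steps: W = -149000 J, Q = -66300 J, ΔU = 82500 J.

-66300 J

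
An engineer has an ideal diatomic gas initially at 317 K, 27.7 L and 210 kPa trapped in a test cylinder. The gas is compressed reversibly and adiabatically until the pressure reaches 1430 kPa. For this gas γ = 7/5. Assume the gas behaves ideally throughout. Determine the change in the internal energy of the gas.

n = P₁V₁/(RT₁) = 210×27.7/(8.314×317) = 2.21 mol.
Adiabatic: T₂/T₁ = (P₂/P₁)^((γ−1)/γ) ⇒ T₂ = 317×(6.81)^0.286 = 548 K; V₂ = 7.04 L.
For an ideal gas ΔU = nCvΔT with Cv = (5/2)R = 20.8 J/(mol·K).
ΔU = 2.21×20.8×(548−317) = 10600 J.

10600 J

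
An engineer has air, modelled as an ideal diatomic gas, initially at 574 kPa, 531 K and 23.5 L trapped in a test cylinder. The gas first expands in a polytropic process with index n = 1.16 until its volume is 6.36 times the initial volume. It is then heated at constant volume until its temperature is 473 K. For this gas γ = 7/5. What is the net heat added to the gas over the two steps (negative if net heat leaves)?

17900 J

n = P₁V₁/(RT₁) = 574×23.5/(8.314×531) = 3.06 mol.
Step 1 — Polytropic n=1.16: T₂ = T₁(V₁/V₂)^(n−1) = 531×(0.157)^0.16 = 395 K; P₂ = P₁(V₁/V₂)^n = 67.1 kPa.
W = (P₁V₁−P₂V₂)/(n−1) = (574×23.5−67.1×149)/0.16 = 21600 J.
ΔU = nCvΔT = 3.06×20.8×(395−531) = -8640 J.
Q = ΔU + W = 13000 J.
State after step 1: P = 67.1 kPa, V = 149 L, T = 395 K.
Step 2 — Isochoric: V stays 149 L; P/T = const ⇒ T₂ = 473 K, P₂ = 80.4 kPa.
W = 0 (no volume change).
ΔU = nCvΔT = 3.06×20.8×(473−395) = 4960 J.
Q = ΔU = 4960 J.
Net over both steps: W = 21600 J, Q = 17900 J, ΔU = -3680 J.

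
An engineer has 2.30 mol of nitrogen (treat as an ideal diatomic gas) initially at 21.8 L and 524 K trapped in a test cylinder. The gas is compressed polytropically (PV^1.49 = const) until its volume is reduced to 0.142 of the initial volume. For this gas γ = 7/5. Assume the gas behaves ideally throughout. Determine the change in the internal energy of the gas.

P₁ = nRT₁/V₁ = 2.30×8.314×524/21.8 = 460 kPa.
Polytropic n=1.49: T₂ = T₁(V₁/V₂)^(n−1) = 524×(7.04)^0.49 = 1360 K; P₂ = P₁(V₁/V₂)^n = 8420 kPa.
For an ideal gas ΔU = nCvΔT with Cv = (5/2)R = 20.8 J/(mol·K).
ΔU = 2.30×20.8×(1360−524) = 40100 J.

40100 J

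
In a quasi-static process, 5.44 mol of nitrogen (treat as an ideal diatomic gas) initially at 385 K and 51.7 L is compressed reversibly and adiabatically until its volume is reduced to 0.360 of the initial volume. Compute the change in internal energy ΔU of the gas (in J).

P₁ = nRT₁/V₁ = 5.44×8.314×385/51.7 = 337 kPa.
Adiabatic: TV^(γ−1) = const ⇒ T₂ = 385×(2.78)^0.400 = 579 K; PV^γ = const ⇒ P₂ = 1410 kPa.
For an ideal gas ΔU = nCvΔT with Cv = (5/2)R = 20.8 J/(mol·K).
ΔU = 5.44×20.8×(579−385) = 22000 J.

22000 J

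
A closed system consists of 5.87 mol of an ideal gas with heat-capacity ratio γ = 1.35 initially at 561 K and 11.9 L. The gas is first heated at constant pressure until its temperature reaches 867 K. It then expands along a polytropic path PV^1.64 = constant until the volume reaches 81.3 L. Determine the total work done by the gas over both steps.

55500 J

P₁ = nRT₁/V₁ = 5.87×8.314×561/11.9 = 2300 kPa.
Step 1 — Isobaric: P stays 2300 kPa; V/T = const ⇒ T₂ = 867 K, V₂ = 18.4 L.
W = PΔV = 2300×(18.4−11.9) kPa·L = 14900 J.
ΔU = nCvΔT = 5.87×23.8×(867−561) = 42700 J.
Q = ΔU + W = nCpΔT = 57600 J.
State after step 1: P = 2300 kPa, V = 18.4 L, T = 867 K.
Step 2 — Polytropic n=1.64: T₂ = T₁(V₁/V₂)^(n−1) = 867×(0.226)^0.64 = 335 K; P₂ = P₁(V₁/V₂)^n = 201 kPa.
W = (P₁V₁−P₂V₂)/(n−1) = (2300×18.4−201×81.3)/0.64 = 40600 J.
ΔU = nCvΔT = 5.87×23.8×(335−867) = -74200 J.
Q = ΔU + W = -33600 J.
Net over both steps: W = 55500 J, Q = 24000 J, ΔU = -31500 J.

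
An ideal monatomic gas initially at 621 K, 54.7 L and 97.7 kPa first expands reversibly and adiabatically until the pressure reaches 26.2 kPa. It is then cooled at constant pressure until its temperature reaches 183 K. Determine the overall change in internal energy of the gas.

n = P₁V₁/(RT₁) = 97.7×54.7/(8.314×621) = 1.04 mol.
Step 1 — Adiabatic: T₂/T₁ = (P₂/P₁)^((γ−1)/γ) ⇒ T₂ = 621×(0.268)^0.400 = 367 K; V₂ = 120 L.
ΔU = nCvΔT = 1.04×12.5×(367−621) = -3280 J.
Q = 0 for an adiabatic process, so W = −ΔU = 3280 J.
State after step 1: P = 26.2 kPa, V = 120 L, T = 367 K.
Step 2 — Isobaric: P stays 26.2 kPa; V/T = const ⇒ T₂ = 183 K, V₂ = 60.1 L.
W = PΔV = 26.2×(60.1−120) kPa·L = -1580 J.
ΔU = nCvΔT = 1.04×12.5×(183−367) = -2370 J.
Q = ΔU + W = nCpΔT = -3950 J.
Net over both steps: W = 1700 J, Q = -3950 J, ΔU = -5650 J.

-5650 J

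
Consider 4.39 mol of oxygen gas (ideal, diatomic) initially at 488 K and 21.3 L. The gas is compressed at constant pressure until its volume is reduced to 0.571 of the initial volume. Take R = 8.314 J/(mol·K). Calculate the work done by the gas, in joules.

-7640 J

P₁ = nRT₁/V₁ = 4.39×8.314×488/21.3 = 836 kPa.
Isobaric: P stays 836 kPa; V/T = const ⇒ T₂ = 279 K, V₂ = 12.2 L.
W = PΔV = 836×(12.2−21.3) kPa·L = -7640 J.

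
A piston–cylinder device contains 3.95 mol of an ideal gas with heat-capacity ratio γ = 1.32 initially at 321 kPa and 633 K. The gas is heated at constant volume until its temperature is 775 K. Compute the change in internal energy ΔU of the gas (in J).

V₁ = nRT₁/P₁ = 3.95×8.314×633/321 = 64.8 L.
Isochoric: V stays 64.8 L; P/T = const ⇒ T₂ = 775 K, P₂ = 393 kPa.
For an ideal gas ΔU = nCvΔT with Cv = R/(γ−1) = 26.0 J/(mol·K).
ΔU = 3.95×26.0×(775−633) = 14600 J.

14600 J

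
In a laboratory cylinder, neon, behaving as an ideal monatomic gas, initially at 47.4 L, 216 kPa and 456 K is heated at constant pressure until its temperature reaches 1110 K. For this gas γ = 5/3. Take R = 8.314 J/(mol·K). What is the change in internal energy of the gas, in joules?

n = P₁V₁/(RT₁) = 216×47.4/(8.314×456) = 2.70 mol.
Isobaric: P stays 216 kPa; V/T = const ⇒ T₂ = 1110 K, V₂ = 115 L.
For an ideal gas ΔU = nCvΔT with Cv = (3/2)R = 12.5 J/(mol·K).
ΔU = 2.70×12.5×(1110−456) = 22000 J.

22000 J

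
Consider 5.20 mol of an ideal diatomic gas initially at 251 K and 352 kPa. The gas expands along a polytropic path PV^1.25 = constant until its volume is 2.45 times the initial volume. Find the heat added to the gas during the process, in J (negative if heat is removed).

V₁ = nRT₁/P₁ = 5.20×8.314×251/352 = 30.8 L.
Polytropic n=1.25: T₂ = T₁(V₁/V₂)^(n−1) = 251×(0.408)^0.25 = 201 K; P₂ = P₁(V₁/V₂)^n = 115 kPa.
W = (P₁V₁−P₂V₂)/(n−1) = (352×30.8−115×75.5)/0.25 = 8710 J.
ΔU = nCvΔT = 5.20×20.8×(201−251) = -5440 J.
Q = ΔU + W = 3270 J.

3270 J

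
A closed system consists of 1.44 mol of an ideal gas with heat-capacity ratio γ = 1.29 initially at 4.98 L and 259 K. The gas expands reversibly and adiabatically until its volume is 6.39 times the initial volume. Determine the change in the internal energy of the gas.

-4450 J

P₁ = nRT₁/V₁ = 1.44×8.314×259/4.98 = 623 kPa.
Adiabatic: TV^(γ−1) = const ⇒ T₂ = 259×(0.156)^0.290 = 151 K; PV^γ = const ⇒ P₂ = 56.9 kPa.
For an ideal gas ΔU = nCvΔT with Cv = R/(γ−1) = 28.7 J/(mol·K).
ΔU = 1.44×28.7×(151−259) = -4450 J.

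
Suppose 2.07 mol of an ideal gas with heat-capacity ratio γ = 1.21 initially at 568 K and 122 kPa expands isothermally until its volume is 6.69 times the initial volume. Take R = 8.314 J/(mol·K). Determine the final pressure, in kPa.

18.2 kPa

V₁ = nRT₁/P₁ = 2.07×8.314×568/122 = 80.1 L.
Isothermal: T stays 568 K; PV = const ⇒ V₂ = 536 L, P₂ = 18.2 kPa.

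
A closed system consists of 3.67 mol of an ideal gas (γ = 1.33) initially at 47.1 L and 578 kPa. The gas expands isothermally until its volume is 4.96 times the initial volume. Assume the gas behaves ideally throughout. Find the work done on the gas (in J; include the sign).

-43600 J

T₁ = P₁V₁/(nR) = 578×47.1/(3.67×8.314) = 892 K.
Isothermal: T stays 892 K; PV = const ⇒ V₂ = 234 L, P₂ = 117 kPa.
W = nRT ln(V₂/V₁) = 3.67×8.314×892×ln(4.96) = 43600 J.
Work done on the gas = −W_by = -43600 J.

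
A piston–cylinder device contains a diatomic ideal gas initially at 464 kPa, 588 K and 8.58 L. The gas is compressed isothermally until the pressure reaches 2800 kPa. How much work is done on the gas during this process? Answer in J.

7160 J

n = P₁V₁/(RT₁) = 464×8.58/(8.314×588) = 0.814 mol.
Isothermal: T stays 588 K; PV = const ⇒ V₂ = 1.42 L, P₂ = 2800 kPa.
W = nRT ln(V₂/V₁) = 0.814×8.314×588×ln(0.166) = -7160 J.
Work done on the gas = −W_by = 7160 J.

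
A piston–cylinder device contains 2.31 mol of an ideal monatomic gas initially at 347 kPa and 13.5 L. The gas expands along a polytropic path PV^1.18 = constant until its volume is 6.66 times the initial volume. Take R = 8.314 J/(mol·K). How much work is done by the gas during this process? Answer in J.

7530 J

T₁ = P₁V₁/(nR) = 347×13.5/(2.31×8.314) = 244 K.
Polytropic n=1.18: T₂ = T₁(V₁/V₂)^(n−1) = 244×(0.150)^0.18 = 173 K; P₂ = P₁(V₁/V₂)^n = 37.0 kPa.
W = (P₁V₁−P₂V₂)/(n−1) = (347×13.5−37.0×89.9)/0.18 = 7530 J.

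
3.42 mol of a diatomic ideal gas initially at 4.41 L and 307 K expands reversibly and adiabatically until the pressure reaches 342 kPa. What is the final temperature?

P₁ = nRT₁/V₁ = 3.42×8.314×307/4.41 = 1980 kPa.
Adiabatic: T₂/T₁ = (P₂/P₁)^((γ−1)/γ) ⇒ T₂ = 307×(0.173)^0.286 = 186 K; V₂ = 15.5 L.

186 K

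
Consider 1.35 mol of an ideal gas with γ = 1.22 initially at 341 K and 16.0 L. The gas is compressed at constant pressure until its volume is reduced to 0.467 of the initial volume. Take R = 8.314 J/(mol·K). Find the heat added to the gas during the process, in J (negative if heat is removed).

-11300 J

P₁ = nRT₁/V₁ = 1.35×8.314×341/16.0 = 239 kPa.
Isobaric: P stays 239 kPa; V/T = const ⇒ T₂ = 159 K, V₂ = 7.47 L.
W = PΔV = 239×(7.47−16.0) kPa·L = -2040 J.
ΔU = nCvΔT = 1.35×37.8×(159−341) = -9270 J.
Q = ΔU + W = nCpΔT = -11300 J.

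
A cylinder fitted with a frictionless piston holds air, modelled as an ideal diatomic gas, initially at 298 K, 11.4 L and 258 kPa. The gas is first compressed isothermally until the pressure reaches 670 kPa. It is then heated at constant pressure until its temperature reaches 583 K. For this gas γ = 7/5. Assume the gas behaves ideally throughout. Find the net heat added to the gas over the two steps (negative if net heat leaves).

7040 J

n = P₁V₁/(RT₁) = 258×11.4/(8.314×298) = 1.19 mol.
Step 1 — Isothermal: T stays 298 K; PV = const ⇒ V₂ = 4.39 L, P₂ = 670 kPa.
ΔU = 0 (ideal gas, T constant).
W = nRT ln(V₂/V₁) = 1.19×8.314×298×ln(0.385) = -2810 J.
Q = ΔU + W = -2810 J.
State after step 1: P = 670 kPa, V = 4.39 L, T = 298 K.
Step 2 — Isobaric: P stays 670 kPa; V/T = const ⇒ T₂ = 583 K, V₂ = 8.59 L.
W = PΔV = 670×(8.59−4.39) kPa·L = 2810 J.
ΔU = nCvΔT = 1.19×20.8×(583−298) = 7030 J.
Q = ΔU + W = nCpΔT = 9850 J.
Net over both steps: W = 6.05 J, Q = 7040 J, ΔU = 7030 J.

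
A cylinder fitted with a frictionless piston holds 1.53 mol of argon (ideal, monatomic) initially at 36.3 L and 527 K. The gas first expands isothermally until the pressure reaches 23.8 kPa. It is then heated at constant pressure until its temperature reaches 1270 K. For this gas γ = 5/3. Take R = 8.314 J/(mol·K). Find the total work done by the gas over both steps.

P₁ = nRT₁/V₁ = 1.53×8.314×527/36.3 = 185 kPa.
Step 1 — Isothermal: T stays 527 K; PV = const ⇒ V₂ = 282 L, P₂ = 23.8 kPa.
ΔU = 0 (ideal gas, T constant).
W = nRT ln(V₂/V₁) = 1.53×8.314×527×ln(7.76) = 13700 J.
Q = ΔU + W = 13700 J.
State after step 1: P = 23.8 kPa, V = 282 L, T = 527 K.
Step 2 — Isobaric: P stays 23.8 kPa; V/T = const ⇒ T₂ = 1270 K, V₂ = 679 L.
W = PΔV = 23.8×(679−282) kPa·L = 9450 J.
ΔU = nCvΔT = 1.53×12.5×(1270−527) = 14200 J.
Q = ΔU + W = nCpΔT = 23600 J.
Net over both steps: W = 23200 J, Q = 37400 J, ΔU = 14200 J.

23200 J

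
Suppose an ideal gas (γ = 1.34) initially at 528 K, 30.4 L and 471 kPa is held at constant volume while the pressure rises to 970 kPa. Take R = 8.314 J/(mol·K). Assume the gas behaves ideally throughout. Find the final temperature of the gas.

Isochoric: V stays 30.4 L; P/T = const ⇒ T₂ = 1090 K, P₂ = 970 kPa.

1090 K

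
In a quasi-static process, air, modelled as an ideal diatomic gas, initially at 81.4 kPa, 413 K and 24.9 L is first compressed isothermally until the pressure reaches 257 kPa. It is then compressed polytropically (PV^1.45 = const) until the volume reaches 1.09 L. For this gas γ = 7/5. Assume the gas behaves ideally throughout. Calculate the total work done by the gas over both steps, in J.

-8800 J

n = P₁V₁/(RT₁) = 81.4×24.9/(8.314×413) = 0.590 mol.
Step 1 — Isothermal: T stays 413 K; PV = const ⇒ V₂ = 7.89 L, P₂ = 257 kPa.
ΔU = 0 (ideal gas, T constant).
W = nRT ln(V₂/V₁) = 0.590×8.314×413×ln(0.317) = -2330 J.
Q = ΔU + W = -2330 J.
State after step 1: P = 257 kPa, V = 7.89 L, T = 413 K.
Step 2 — Polytropic n=1.45: T₂ = T₁(V₁/V₂)^(n−1) = 413×(7.24)^0.45 = 1010 K; P₂ = P₁(V₁/V₂)^n = 4530 kPa.
W = (P₁V₁−P₂V₂)/(n−1) = (257×7.89−4530×1.09)/0.45 = -6470 J.
ΔU = nCvΔT = 0.590×20.8×(1010−413) = 7280 J.
Q = ΔU + W = 809 J.
Net over both steps: W = -8800 J, Q = -1520 J, ΔU = 7280 J.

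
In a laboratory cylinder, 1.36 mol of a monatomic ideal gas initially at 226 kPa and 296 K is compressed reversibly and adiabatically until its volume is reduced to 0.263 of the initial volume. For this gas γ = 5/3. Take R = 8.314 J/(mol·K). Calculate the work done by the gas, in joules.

-7210 J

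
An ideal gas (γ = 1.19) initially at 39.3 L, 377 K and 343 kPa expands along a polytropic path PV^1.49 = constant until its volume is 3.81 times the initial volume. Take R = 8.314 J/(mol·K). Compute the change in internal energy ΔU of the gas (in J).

-34100 J

n = P₁V₁/(RT₁) = 343×39.3/(8.314×377) = 4.30 mol.
Polytropic n=1.49: T₂ = T₁(V₁/V₂)^(n−1) = 377×(0.262)^0.49 = 196 K; P₂ = P₁(V₁/V₂)^n = 46.7 kPa.
For an ideal gas ΔU = nCvΔT with Cv = R/(γ−1) = 43.8 J/(mol·K).
ΔU = 4.30×43.8×(196−377) = -34100 J.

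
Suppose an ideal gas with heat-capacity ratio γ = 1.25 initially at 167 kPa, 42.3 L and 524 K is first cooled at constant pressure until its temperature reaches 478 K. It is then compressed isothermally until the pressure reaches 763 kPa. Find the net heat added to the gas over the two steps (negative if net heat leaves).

n = P₁V₁/(RT₁) = 167×42.3/(8.314×524) = 1.62 mol.
Step 1 — Isobaric: P stays 167 kPa; V/T = const ⇒ T₂ = 478 K, V₂ = 38.6 L.
W = PΔV = 167×(38.6−42.3) kPa·L = -620 J.
ΔU = nCvΔT = 1.62×33.3×(478−524) = -2480 J.
Q = ΔU + W = nCpΔT = -3100 J.
State after step 1: P = 167 kPa, V = 38.6 L, T = 478 K.
Step 2 — Isothermal: T stays 478 K; PV = const ⇒ V₂ = 8.45 L, P₂ = 763 kPa.
ΔU = 0 (ideal gas, T constant).
W = nRT ln(V₂/V₁) = 1.62×8.314×478×ln(0.219) = -9790 J.
Q = ΔU + W = -9790 J.
Net over both steps: W = -10400 J, Q = -12900 J, ΔU = -2480 J.

-12900 J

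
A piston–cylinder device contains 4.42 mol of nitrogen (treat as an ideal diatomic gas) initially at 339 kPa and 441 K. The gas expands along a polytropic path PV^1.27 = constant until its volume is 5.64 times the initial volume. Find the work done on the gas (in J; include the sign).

-22400 J

V₁ = nRT₁/P₁ = 4.42×8.314×441/339 = 47.8 L.
Polytropic n=1.27: T₂ = T₁(V₁/V₂)^(n−1) = 441×(0.177)^0.27 = 276 K; P₂ = P₁(V₁/V₂)^n = 37.7 kPa.
W = (P₁V₁−P₂V₂)/(n−1) = (339×47.8−37.7×270)/0.27 = 22400 J.
Work done on the gas = −W_by = -22400 J.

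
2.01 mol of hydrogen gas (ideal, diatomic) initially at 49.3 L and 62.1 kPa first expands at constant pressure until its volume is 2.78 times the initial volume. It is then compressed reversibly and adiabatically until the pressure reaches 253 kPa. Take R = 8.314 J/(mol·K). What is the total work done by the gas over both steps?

T₁ = P₁V₁/(nR) = 62.1×49.3/(2.01×8.314) = 183 K.
Step 1 — Isobaric: P stays 62.1 kPa; V/T = const ⇒ T₂ = 509 K, V₂ = 137 L.
W = PΔV = 62.1×(137−49.3) kPa·L = 5450 J.
ΔU = nCvΔT = 2.01×20.8×(509−183) = 13600 J.
Q = ΔU + W = nCpΔT = 19100 J.
State after step 1: P = 62.1 kPa, V = 137 L, T = 509 K.
Step 2 — Adiabatic: T₂/T₁ = (P₂/P₁)^((γ−1)/γ) ⇒ T₂ = 509×(4.07)^0.286 = 761 K; V₂ = 50.3 L.
ΔU = nCvΔT = 2.01×20.8×(761−509) = 10500 J.
Q = 0 for an adiabatic process, so W = −ΔU = -10500 J.
Net over both steps: W = -5060 J, Q = 19100 J, ΔU = 24100 J.

-5060 J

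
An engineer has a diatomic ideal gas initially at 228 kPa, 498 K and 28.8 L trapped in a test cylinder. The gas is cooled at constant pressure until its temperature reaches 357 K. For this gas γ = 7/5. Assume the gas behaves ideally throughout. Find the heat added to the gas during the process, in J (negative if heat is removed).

-6510 J

n = P₁V₁/(RT₁) = 228×28.8/(8.314×498) = 1.59 mol.
Isobaric: P stays 228 kPa; V/T = const ⇒ T₂ = 357 K, V₂ = 20.6 L.
W = PΔV = 228×(20.6−28.8) kPa·L = -1860 J.
ΔU = nCvΔT = 1.59×20.8×(357−498) = -4650 J.
Q = ΔU + W = nCpΔT = -6510 J.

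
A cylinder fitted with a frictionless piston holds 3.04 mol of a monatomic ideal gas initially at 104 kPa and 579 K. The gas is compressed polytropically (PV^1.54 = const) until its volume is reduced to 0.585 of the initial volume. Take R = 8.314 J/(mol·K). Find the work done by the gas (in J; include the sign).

V₁ = nRT₁/P₁ = 3.04×8.314×579/104 = 141 L.
Polytropic n=1.54: T₂ = T₁(V₁/V₂)^(n−1) = 579×(1.71)^0.54 = 773 K; P₂ = P₁(V₁/V₂)^n = 237 kPa.
W = (P₁V₁−P₂V₂)/(n−1) = (104×141−237×82.3)/0.54 = -9100 J.

-9100 J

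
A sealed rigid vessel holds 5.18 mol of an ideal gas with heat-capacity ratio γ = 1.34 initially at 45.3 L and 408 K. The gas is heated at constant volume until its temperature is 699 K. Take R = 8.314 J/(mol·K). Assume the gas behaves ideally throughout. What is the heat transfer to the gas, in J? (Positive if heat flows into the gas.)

P₁ = nRT₁/V₁ = 5.18×8.314×408/45.3 = 388 kPa.
Isochoric: V stays 45.3 L; P/T = const ⇒ T₂ = 699 K, P₂ = 665 kPa.
W = 0 (no volume change).
ΔU = nCvΔT = 5.18×24.5×(699−408) = 36900 J.
Q = ΔU = 36900 J.

36900 J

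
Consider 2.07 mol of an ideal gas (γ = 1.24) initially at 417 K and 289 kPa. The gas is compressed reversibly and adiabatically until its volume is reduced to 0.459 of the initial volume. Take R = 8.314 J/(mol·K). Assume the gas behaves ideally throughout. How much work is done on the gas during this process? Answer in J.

6140 J

V₁ = nRT₁/P₁ = 2.07×8.314×417/289 = 24.8 L.
Adiabatic: TV^(γ−1) = const ⇒ T₂ = 417×(2.18)^0.240 = 503 K; PV^γ = const ⇒ P₂ = 759 kPa.
ΔU = nCvΔT = 2.07×34.6×(503−417) = 6140 J.
Q = 0 for an adiabatic process, so W = −ΔU = -6140 J.
Work done on the gas = −W_by = 6140 J.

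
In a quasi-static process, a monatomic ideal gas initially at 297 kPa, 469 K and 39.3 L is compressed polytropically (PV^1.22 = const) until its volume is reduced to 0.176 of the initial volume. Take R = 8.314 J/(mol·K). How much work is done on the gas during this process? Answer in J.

24700 J

n = P₁V₁/(RT₁) = 297×39.3/(8.314×469) = 2.99 mol.
Polytropic n=1.22: T₂ = T₁(V₁/V₂)^(n−1) = 469×(5.68)^0.22 = 687 K; P₂ = P₁(V₁/V₂)^n = 2470 kPa.
W = (P₁V₁−P₂V₂)/(n−1) = (297×39.3−2470×6.92)/0.22 = -24700 J.
Work done on the gas = −W_by = 24700 J.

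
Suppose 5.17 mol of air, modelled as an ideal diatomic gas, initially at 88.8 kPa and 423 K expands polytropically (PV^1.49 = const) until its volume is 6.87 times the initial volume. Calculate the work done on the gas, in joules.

V₁ = nRT₁/P₁ = 5.17×8.314×423/88.8 = 205 L.
Polytropic n=1.49: T₂ = T₁(V₁/V₂)^(n−1) = 423×(0.146)^0.49 = 165 K; P₂ = P₁(V₁/V₂)^n = 5.03 kPa.
W = (P₁V₁−P₂V₂)/(n−1) = (88.8×205−5.03×1410)/0.49 = 22700 J.
Work done on the gas = −W_by = -22700 J.

-22700 J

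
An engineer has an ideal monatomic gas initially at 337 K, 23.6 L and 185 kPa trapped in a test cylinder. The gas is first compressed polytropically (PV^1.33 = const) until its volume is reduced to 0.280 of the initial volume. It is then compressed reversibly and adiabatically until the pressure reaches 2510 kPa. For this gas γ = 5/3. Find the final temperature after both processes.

740 K

n = P₁V₁/(RT₁) = 185×23.6/(8.314×337) = 1.56 mol.
Step 1 — Polytropic n=1.33: T₂ = T₁(V₁/V₂)^(n−1) = 337×(3.57)^0.33 = 513 K; P₂ = P₁(V₁/V₂)^n = 1010 kPa.
W = (P₁V₁−P₂V₂)/(n−1) = (185×23.6−1010×6.61)/0.33 = -6910 J.
ΔU = nCvΔT = 1.56×12.5×(513−337) = 3420 J.
Q = ΔU + W = -3490 J.
State after step 1: P = 1010 kPa, V = 6.61 L, T = 513 K.
Step 2 — Adiabatic: T₂/T₁ = (P₂/P₁)^((γ−1)/γ) ⇒ T₂ = 513×(2.50)^0.400 = 740 K; V₂ = 3.82 L.
ΔU = nCvΔT = 1.56×12.5×(740−513) = 4400 J.
Q = 0 for an adiabatic process, so W = −ΔU = -4400 J.
Net over both steps: W = -11300 J, Q = -3490 J, ΔU = 7820 J.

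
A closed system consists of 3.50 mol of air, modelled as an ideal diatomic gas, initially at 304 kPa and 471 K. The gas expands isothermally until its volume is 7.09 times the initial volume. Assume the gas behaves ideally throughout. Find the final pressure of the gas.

42.9 kPa

V₁ = nRT₁/P₁ = 3.50×8.314×471/304 = 45.1 L.
Isothermal: T stays 471 K; PV = const ⇒ V₂ = 320 L, P₂ = 42.9 kPa.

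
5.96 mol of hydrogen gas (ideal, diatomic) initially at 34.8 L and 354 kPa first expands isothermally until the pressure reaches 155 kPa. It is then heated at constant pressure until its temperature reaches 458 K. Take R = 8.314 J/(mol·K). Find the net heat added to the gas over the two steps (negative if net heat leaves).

46500 J

T₁ = P₁V₁/(nR) = 354×34.8/(5.96×8.314) = 249 K.
Step 1 — Isothermal: T stays 249 K; PV = const ⇒ V₂ = 79.5 L, P₂ = 155 kPa.
ΔU = 0 (ideal gas, T constant).
W = nRT ln(V₂/V₁) = 5.96×8.314×249×ln(2.28) = 10200 J.
Q = ΔU + W = 10200 J.
State after step 1: P = 155 kPa, V = 79.5 L, T = 249 K.
Step 2 — Isobaric: P stays 155 kPa; V/T = const ⇒ T₂ = 458 K, V₂ = 146 L.
W = PΔV = 155×(146−79.5) kPa·L = 10400 J.
ΔU = nCvΔT = 5.96×20.8×(458−249) = 25900 J.
Q = ΔU + W = nCpΔT = 36300 J.
Net over both steps: W = 20500 J, Q = 46500 J, ΔU = 25900 J.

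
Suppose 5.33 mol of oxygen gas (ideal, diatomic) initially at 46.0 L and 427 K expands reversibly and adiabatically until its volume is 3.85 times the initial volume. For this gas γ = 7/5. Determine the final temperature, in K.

P₁ = nRT₁/V₁ = 5.33×8.314×427/46.0 = 411 kPa.
Adiabatic: TV^(γ−1) = const ⇒ T₂ = 427×(0.260)^0.400 = 249 K; PV^γ = const ⇒ P₂ = 62.3 kPa.

249 K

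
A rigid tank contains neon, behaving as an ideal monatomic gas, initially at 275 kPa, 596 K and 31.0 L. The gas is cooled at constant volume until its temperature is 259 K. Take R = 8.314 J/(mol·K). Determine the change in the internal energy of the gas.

n = P₁V₁/(RT₁) = 275×31.0/(8.314×596) = 1.72 mol.
Isochoric: V stays 31.0 L; P/T = const ⇒ T₂ = 259 K, P₂ = 120 kPa.
For an ideal gas ΔU = nCvΔT with Cv = (3/2)R = 12.5 J/(mol·K).
ΔU = 1.72×12.5×(259−596) = -7230 J.

-7230 J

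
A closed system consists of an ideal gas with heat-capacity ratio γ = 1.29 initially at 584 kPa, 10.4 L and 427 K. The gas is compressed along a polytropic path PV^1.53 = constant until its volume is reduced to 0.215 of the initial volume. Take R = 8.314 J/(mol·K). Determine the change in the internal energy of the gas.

26400 J

n = P₁V₁/(RT₁) = 584×10.4/(8.314×427) = 1.71 mol.
Polytropic n=1.53: T₂ = T₁(V₁/V₂)^(n−1) = 427×(4.65)^0.53 = 964 K; P₂ = P₁(V₁/V₂)^n = 6130 kPa.
For an ideal gas ΔU = nCvΔT with Cv = R/(γ−1) = 28.7 J/(mol·K).
ΔU = 1.71×28.7×(964−427) = 26400 J.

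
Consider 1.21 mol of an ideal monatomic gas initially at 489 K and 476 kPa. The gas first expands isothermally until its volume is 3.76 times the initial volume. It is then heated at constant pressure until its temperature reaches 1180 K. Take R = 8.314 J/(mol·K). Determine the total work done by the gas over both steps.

V₁ = nRT₁/P₁ = 1.21×8.314×489/476 = 10.3 L.
Step 1 — Isothermal: T stays 489 K; PV = const ⇒ V₂ = 38.9 L, P₂ = 127 kPa.
ΔU = 0 (ideal gas, T constant).
W = nRT ln(V₂/V₁) = 1.21×8.314×489×ln(3.76) = 6520 J.
Q = ΔU + W = 6520 J.
State after step 1: P = 127 kPa, V = 38.9 L, T = 489 K.
Step 2 — Isobaric: P stays 127 kPa; V/T = const ⇒ T₂ = 1180 K, V₂ = 93.8 L.
W = PΔV = 127×(93.8−38.9) kPa·L = 6950 J.
ΔU = nCvΔT = 1.21×12.5×(1180−489) = 10400 J.
Q = ΔU + W = nCpΔT = 17400 J.
Net over both steps: W = 13500 J, Q = 23900 J, ΔU = 10400 J.

13500 J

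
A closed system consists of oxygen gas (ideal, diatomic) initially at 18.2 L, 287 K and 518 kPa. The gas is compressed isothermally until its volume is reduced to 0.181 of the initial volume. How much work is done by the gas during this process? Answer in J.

n = P₁V₁/(RT₁) = 518×18.2/(8.314×287) = 3.95 mol.
Isothermal: T stays 287 K; PV = const ⇒ V₂ = 3.29 L, P₂ = 2860 kPa.
W = nRT ln(V₂/V₁) = 3.95×8.314×287×ln(0.181) = -16100 J.

-16100 J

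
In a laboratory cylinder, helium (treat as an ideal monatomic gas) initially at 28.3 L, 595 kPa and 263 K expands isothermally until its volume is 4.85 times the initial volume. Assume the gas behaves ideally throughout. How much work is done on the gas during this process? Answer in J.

-26600 J

n = P₁V₁/(RT₁) = 595×28.3/(8.314×263) = 7.70 mol.
Isothermal: T stays 263 K; PV = const ⇒ V₂ = 137 L, P₂ = 123 kPa.
W = nRT ln(V₂/V₁) = 7.70×8.314×263×ln(4.85) = 26600 J.
Work done on the gas = −W_by = -26600 J.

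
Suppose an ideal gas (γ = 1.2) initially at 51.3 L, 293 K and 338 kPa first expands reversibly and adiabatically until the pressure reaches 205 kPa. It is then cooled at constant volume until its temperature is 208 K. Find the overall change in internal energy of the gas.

n = P₁V₁/(RT₁) = 338×51.3/(8.314×293) = 7.12 mol.
Step 1 — Adiabatic: T₂/T₁ = (P₂/P₁)^((γ−1)/γ) ⇒ T₂ = 293×(0.607)^0.167 = 270 K; V₂ = 77.8 L.
ΔU = nCvΔT = 7.12×41.6×(270−293) = -6930 J.
Q = 0 for an adiabatic process, so W = −ΔU = 6930 J.
State after step 1: P = 205 kPa, V = 77.8 L, T = 270 K.
Step 2 — Isochoric: V stays 77.8 L; P/T = const ⇒ T₂ = 208 K, P₂ = 158 kPa.
W = 0 (no volume change).
ΔU = nCvΔT = 7.12×41.6×(208−270) = -18200 J.
Q = ΔU = -18200 J.
Net over both steps: W = 6930 J, Q = -18200 J, ΔU = -25200 J.

-25200 J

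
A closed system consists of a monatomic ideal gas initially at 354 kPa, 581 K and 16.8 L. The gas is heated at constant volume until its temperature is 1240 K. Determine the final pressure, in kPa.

Isochoric: V stays 16.8 L; P/T = const ⇒ T₂ = 1240 K, P₂ = 756 kPa.

756 kPa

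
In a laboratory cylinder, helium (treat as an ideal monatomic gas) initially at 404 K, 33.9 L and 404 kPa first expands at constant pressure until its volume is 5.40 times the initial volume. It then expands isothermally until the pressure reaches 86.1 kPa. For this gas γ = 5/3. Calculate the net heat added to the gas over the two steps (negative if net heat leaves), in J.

265000 J

n = P₁V₁/(RT₁) = 404×33.9/(8.314×404) = 4.08 mol.
Step 1 — Isobaric: P stays 404 kPa; V/T = const ⇒ T₂ = 2180 K, V₂ = 183 L.
W = PΔV = 404×(183−33.9) kPa·L = 60300 J.
ΔU = nCvΔT = 4.08×12.5×(2180−404) = 90400 J.
Q = ΔU + W = nCpΔT = 151000 J.
State after step 1: P = 404 kPa, V = 183 L, T = 2180 K.
Step 2 — Isothermal: T stays 2180 K; PV = const ⇒ V₂ = 859 L, P₂ = 86.1 kPa.
ΔU = 0 (ideal gas, T constant).
W = nRT ln(V₂/V₁) = 4.08×8.314×2180×ln(4.69) = 114000 J.
Q = ΔU + W = 114000 J.
Net over both steps: W = 175000 J, Q = 265000 J, ΔU = 90400 J.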